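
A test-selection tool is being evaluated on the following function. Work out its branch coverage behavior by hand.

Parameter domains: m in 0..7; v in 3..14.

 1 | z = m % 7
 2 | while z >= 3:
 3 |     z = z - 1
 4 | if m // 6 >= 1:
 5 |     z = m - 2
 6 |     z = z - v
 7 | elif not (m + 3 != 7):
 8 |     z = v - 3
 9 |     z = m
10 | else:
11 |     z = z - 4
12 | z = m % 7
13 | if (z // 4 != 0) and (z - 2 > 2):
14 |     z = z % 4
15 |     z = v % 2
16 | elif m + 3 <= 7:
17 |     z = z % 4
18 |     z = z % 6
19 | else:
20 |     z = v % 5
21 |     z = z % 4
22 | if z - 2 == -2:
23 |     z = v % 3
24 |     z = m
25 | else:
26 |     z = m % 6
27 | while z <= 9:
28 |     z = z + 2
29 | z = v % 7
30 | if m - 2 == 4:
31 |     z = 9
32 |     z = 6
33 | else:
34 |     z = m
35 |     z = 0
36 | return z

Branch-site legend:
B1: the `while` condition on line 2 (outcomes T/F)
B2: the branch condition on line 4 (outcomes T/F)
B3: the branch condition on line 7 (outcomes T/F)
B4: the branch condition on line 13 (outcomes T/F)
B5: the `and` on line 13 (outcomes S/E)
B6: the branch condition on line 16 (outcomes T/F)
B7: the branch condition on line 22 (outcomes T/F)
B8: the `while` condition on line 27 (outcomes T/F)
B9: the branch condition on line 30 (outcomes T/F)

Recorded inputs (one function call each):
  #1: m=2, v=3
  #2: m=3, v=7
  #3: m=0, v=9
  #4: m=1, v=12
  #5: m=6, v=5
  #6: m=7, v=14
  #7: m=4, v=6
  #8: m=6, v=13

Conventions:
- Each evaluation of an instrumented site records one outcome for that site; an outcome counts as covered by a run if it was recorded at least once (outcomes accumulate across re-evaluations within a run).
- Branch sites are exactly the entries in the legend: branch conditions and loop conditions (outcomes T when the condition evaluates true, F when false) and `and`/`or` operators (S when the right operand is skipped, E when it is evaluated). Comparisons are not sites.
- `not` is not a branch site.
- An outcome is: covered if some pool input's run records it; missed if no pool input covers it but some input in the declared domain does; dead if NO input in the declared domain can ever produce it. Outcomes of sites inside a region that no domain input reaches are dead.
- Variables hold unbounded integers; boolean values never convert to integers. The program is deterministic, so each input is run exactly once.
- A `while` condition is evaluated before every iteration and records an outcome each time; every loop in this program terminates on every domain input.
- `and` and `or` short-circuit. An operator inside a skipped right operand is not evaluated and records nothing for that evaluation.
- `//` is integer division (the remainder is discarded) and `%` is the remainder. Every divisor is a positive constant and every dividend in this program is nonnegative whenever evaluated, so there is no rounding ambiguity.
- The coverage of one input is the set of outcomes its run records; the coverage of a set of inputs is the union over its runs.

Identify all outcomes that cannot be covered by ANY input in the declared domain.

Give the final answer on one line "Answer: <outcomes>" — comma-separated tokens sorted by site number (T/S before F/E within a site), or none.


running all 96 domain inputs and tallying outcomes:
  reachable outcomes have witnesses, e.g. B1=T (e.g. m=3, v=3), B1=F (e.g. m=0, v=3), B2=T (e.g. m=6, v=3), B2=F (e.g. m=0, v=3)
Answer: none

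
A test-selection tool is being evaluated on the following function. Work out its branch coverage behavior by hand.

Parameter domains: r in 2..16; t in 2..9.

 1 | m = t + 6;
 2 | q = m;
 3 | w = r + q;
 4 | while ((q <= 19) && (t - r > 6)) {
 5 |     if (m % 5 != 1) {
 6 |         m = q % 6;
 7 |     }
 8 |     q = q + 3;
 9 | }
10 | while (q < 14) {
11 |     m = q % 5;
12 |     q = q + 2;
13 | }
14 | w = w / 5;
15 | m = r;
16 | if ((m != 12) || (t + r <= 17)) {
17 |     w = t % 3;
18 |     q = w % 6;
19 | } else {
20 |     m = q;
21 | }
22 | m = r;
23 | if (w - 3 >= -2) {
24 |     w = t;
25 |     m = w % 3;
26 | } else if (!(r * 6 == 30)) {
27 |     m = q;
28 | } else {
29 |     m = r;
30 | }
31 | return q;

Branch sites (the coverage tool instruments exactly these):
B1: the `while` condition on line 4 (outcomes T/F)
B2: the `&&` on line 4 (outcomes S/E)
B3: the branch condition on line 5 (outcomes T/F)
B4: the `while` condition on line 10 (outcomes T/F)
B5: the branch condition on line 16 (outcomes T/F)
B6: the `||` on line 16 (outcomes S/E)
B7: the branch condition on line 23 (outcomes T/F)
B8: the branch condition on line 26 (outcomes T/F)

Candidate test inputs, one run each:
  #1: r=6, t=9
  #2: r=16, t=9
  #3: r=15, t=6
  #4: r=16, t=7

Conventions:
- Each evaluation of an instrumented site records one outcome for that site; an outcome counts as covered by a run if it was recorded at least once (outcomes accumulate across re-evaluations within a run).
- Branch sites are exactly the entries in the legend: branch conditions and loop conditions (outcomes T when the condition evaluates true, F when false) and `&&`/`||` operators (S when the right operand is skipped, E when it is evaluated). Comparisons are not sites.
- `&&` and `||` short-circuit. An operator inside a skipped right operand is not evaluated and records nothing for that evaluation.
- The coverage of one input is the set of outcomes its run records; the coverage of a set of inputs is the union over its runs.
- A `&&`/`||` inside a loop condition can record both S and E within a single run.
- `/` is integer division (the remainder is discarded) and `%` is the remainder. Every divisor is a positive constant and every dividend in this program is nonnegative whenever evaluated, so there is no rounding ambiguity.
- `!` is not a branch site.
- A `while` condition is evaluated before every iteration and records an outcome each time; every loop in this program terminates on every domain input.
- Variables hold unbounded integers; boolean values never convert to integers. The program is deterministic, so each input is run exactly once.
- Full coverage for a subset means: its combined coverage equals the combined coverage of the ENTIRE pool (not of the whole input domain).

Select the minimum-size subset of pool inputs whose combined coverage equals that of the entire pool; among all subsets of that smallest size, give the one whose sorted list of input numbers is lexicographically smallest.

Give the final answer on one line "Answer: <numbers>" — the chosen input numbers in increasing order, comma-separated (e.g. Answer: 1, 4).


run #1 (r=6, t=9) runs B2->E, B1->F, B4->F, B6->S, B5->T, B7->F, B8->T; records B1=F, B2=E, B4=F, B5=T, B6=S, B7=F, B8=T
run #2 (r=16, t=9) runs B2->E, B1->F, B4->F, B6->S, B5->T, B7->F, B8->T; records B1=F, B2=E, B4=F, B5=T, B6=S, B7=F, B8=T
run #3 (r=15, t=6) runs B2->E, B1->F, B4->T, B4->F, B6->S, B5->T, B7->F, B8->T; records B1=F, B2=E, B4=T, B4=F, B5=T, B6=S, B7=F, B8=T
run #4 (r=16, t=7) runs B2->E, B1->F, B4->T, B4->F, B6->S, B5->T, B7->T; records B1=F, B2=E, B4=T, B4=F, B5=T, B6=S, B7=T
together the pool reaches 9 outcomes: B1=F, B2=E, B4=T, B4=F, B5=T, B6=S, B7=T, B7=F, B8=T
checked all size-1 subsets: none covers 9 outcomes (max 8/9)
size 2: inputs {1, 4} cover all 9 outcomes, and no lexicographically smaller subset of this size does
Answer: 1, 4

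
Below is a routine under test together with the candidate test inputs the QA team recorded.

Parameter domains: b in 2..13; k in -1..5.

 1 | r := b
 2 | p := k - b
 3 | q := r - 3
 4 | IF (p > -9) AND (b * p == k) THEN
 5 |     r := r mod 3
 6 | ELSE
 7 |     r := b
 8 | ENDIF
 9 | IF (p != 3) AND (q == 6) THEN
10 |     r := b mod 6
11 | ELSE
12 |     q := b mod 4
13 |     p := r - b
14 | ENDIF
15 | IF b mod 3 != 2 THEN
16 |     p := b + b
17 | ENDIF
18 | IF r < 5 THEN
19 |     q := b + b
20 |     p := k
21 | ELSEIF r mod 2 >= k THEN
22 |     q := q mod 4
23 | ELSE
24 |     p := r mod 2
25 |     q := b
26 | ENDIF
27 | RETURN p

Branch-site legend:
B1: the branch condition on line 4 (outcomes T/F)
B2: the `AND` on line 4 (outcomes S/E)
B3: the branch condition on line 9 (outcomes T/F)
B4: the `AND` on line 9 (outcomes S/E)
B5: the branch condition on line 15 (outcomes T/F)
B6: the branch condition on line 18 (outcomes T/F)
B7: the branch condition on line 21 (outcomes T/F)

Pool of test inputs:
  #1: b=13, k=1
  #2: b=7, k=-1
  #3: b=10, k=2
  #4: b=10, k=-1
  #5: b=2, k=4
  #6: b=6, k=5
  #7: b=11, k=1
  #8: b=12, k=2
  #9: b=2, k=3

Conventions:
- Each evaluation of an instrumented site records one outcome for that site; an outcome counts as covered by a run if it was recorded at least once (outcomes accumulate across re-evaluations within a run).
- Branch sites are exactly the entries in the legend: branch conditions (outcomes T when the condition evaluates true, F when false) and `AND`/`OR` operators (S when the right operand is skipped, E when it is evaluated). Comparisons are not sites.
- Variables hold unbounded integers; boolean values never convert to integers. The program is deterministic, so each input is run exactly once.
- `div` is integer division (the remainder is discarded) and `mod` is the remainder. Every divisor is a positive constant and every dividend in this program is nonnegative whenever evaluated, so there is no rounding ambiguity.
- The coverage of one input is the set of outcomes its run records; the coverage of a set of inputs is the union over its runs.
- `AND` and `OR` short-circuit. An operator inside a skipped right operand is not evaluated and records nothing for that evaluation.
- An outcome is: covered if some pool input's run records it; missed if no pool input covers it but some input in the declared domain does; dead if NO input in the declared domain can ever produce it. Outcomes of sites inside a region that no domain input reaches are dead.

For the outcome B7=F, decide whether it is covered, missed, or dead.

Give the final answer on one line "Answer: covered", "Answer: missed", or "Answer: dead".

B7=F is recorded by pool input(s) 3, 6, 8 -> covered

Answer: covered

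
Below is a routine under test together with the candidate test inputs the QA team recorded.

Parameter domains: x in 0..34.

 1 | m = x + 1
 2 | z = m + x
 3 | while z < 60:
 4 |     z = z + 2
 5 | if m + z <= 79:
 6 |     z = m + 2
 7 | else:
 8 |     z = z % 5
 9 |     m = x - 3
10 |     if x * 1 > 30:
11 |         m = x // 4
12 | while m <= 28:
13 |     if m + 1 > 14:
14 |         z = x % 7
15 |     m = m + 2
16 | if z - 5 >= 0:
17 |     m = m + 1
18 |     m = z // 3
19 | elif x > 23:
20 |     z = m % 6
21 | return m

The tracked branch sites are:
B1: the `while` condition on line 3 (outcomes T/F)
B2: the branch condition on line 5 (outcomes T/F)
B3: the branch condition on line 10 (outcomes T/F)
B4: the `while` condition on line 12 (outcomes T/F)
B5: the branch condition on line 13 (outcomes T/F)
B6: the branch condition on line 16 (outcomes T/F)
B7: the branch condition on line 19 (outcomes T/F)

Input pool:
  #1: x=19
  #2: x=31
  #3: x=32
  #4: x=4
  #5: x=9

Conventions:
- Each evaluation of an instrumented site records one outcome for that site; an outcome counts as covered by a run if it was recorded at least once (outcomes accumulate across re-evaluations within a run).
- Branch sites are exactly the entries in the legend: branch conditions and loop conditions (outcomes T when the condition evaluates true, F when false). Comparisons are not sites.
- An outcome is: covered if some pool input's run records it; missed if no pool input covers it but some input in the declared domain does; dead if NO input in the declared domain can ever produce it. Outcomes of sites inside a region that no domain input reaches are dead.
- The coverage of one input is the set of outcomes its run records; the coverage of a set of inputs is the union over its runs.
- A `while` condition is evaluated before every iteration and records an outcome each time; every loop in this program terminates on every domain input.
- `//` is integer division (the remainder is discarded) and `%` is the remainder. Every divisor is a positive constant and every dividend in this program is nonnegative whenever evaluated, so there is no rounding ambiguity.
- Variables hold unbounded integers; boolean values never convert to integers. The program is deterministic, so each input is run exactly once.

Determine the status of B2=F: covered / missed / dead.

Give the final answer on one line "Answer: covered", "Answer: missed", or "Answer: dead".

B2=F is recorded by pool input(s) 1, 2, 3 -> covered

Answer: covered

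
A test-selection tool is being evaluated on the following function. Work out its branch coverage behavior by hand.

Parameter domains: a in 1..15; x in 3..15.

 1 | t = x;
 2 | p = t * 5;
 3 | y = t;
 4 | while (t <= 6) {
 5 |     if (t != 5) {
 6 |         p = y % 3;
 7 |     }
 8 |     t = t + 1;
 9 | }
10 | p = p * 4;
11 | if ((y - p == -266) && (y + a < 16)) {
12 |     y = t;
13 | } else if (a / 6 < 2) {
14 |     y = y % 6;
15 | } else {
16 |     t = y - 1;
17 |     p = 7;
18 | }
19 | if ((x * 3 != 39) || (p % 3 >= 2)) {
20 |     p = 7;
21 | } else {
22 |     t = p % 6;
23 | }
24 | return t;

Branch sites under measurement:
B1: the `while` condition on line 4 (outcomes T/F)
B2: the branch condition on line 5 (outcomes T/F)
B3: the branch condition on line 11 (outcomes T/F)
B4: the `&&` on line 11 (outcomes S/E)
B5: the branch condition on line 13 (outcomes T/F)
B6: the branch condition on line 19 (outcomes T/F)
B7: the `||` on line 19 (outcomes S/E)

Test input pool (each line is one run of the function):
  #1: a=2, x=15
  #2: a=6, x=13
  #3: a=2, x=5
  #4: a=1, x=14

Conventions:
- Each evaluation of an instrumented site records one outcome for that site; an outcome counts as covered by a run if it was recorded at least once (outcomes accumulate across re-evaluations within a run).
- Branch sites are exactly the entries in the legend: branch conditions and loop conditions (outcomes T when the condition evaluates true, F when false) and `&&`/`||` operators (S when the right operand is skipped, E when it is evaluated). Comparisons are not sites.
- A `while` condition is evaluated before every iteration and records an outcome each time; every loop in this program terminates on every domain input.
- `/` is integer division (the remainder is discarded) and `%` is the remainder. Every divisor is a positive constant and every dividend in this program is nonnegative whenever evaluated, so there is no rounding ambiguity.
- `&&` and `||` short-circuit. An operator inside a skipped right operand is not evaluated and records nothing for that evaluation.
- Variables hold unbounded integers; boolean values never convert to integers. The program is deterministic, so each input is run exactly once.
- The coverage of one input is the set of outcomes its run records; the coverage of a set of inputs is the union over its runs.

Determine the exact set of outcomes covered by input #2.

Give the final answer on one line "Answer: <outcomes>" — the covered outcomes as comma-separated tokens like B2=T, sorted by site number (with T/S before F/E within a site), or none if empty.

Running input #2 (a=6, x=13), event by event:
  B1->F, B4->S, B3->F, B5->T, B7->E, B6->T
as a set, this run covers: B1=F, B3=F, B4=S, B5=T, B6=T, B7=E

Answer: B1=F, B3=F, B4=S, B5=T, B6=T, B7=E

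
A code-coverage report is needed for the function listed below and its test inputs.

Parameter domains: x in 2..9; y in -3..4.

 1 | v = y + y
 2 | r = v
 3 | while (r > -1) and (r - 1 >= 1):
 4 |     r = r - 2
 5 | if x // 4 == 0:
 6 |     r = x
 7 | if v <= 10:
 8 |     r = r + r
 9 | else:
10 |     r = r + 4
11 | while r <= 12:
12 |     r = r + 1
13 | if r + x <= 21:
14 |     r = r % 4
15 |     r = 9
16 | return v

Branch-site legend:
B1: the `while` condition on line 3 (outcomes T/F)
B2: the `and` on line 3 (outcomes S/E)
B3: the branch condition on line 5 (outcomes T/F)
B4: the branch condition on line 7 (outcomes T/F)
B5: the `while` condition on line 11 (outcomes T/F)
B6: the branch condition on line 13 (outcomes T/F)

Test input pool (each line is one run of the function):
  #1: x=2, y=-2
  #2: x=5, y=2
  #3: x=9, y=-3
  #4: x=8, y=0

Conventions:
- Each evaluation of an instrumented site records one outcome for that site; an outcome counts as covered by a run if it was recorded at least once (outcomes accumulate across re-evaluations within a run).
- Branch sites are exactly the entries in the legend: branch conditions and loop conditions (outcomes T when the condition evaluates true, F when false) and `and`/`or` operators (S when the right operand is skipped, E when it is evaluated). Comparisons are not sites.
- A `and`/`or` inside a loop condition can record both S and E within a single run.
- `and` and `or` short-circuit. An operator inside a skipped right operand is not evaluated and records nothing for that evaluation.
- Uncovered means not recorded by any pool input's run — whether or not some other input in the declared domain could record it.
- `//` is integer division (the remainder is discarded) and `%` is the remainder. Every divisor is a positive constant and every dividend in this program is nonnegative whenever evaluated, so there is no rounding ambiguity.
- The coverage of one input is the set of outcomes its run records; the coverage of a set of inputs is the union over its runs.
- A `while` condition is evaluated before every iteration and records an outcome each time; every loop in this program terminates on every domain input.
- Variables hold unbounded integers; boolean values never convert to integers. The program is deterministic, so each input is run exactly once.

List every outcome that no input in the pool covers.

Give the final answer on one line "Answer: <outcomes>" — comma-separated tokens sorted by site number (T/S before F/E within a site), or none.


test 1 (x=2, y=-2) fires B2->S, B1->F, B3->T, B4->T, B5->T, B5->T, B5->T, B5->T, B5->T, B5->T, B5->T, B5->T, B5->T, B5->F, ...; hits B1=F, B2=S, B3=T, B4=T, B5=T, B5=F, B6=T
test 2 (x=5, y=2) fires B2->E, B1->T, B2->E, B1->T, B2->E, B1->F, B3->F, B4->T, B5->T, B5->T, B5->T, B5->T, B5->T, B5->T, ...; hits B1=T, B1=F, B2=E, B3=F, B4=T, B5=T, B5=F, B6=T
test 3 (x=9, y=-3) fires B2->S, B1->F, B3->F, B4->T, B5->T, B5->T, B5->T, B5->T, B5->T, B5->T, B5->T, B5->T, B5->T, B5->T, ...; hits B1=F, B2=S, B3=F, B4=T, B5=T, B5=F, B6=F
test 4 (x=8, y=0) fires B2->E, B1->F, B3->F, B4->T, B5->T, B5->T, B5->T, B5->T, B5->T, B5->T, B5->T, B5->T, B5->T, B5->T, ...; hits B1=F, B2=E, B3=F, B4=T, B5=T, B5=F, B6=T
union over the pool: B1=T, B1=F, B2=S, B2=E, B3=T, B3=F, B4=T, B5=T, B5=F, B6=T, B6=F
uncovered (1 of 12): B4=F
Answer: B4=F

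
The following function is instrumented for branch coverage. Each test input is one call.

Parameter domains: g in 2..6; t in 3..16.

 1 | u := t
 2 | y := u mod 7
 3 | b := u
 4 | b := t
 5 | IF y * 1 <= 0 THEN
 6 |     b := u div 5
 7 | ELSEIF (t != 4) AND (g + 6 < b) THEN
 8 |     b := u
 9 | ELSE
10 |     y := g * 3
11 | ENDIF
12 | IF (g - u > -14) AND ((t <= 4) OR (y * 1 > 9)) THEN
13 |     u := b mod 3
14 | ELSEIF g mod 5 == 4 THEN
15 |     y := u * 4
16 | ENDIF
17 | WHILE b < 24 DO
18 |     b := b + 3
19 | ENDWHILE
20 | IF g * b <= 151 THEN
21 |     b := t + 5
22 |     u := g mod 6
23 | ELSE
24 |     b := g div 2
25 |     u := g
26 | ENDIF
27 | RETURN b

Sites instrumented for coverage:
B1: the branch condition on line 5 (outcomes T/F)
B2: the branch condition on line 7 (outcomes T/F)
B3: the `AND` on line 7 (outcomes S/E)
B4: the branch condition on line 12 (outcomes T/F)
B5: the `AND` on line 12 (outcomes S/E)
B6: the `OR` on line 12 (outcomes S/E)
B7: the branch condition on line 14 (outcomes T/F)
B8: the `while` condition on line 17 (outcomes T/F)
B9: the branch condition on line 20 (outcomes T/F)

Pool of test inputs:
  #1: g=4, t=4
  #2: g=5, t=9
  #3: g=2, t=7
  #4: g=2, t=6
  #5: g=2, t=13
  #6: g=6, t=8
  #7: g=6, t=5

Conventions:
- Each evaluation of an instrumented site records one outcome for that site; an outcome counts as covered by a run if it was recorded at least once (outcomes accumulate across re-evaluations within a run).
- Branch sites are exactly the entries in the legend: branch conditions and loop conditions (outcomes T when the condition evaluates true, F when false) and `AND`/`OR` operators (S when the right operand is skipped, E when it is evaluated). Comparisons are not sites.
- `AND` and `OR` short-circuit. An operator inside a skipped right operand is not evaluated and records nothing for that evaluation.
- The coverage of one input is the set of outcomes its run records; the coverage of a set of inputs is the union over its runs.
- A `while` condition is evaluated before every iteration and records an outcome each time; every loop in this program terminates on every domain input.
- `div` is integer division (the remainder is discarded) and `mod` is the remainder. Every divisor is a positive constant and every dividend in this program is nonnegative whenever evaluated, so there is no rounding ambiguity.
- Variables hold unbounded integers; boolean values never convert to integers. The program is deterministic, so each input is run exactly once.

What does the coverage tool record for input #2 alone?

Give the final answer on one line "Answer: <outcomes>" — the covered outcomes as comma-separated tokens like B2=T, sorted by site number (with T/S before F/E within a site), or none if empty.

Event log for input #2 (g=5, t=9):
  B1->F, B3->E, B2->F, B5->E, B6->E, B4->T, B8->T, B8->T, B8->T, B8->T
  B8->T, B8->F, B9->T
collecting distinct outcomes: B1=F, B2=F, B3=E, B4=T, B5=E, B6=E, B8=T, B8=F, B9=T

Answer: B1=F, B2=F, B3=E, B4=T, B5=E, B6=E, B8=T, B8=F, B9=T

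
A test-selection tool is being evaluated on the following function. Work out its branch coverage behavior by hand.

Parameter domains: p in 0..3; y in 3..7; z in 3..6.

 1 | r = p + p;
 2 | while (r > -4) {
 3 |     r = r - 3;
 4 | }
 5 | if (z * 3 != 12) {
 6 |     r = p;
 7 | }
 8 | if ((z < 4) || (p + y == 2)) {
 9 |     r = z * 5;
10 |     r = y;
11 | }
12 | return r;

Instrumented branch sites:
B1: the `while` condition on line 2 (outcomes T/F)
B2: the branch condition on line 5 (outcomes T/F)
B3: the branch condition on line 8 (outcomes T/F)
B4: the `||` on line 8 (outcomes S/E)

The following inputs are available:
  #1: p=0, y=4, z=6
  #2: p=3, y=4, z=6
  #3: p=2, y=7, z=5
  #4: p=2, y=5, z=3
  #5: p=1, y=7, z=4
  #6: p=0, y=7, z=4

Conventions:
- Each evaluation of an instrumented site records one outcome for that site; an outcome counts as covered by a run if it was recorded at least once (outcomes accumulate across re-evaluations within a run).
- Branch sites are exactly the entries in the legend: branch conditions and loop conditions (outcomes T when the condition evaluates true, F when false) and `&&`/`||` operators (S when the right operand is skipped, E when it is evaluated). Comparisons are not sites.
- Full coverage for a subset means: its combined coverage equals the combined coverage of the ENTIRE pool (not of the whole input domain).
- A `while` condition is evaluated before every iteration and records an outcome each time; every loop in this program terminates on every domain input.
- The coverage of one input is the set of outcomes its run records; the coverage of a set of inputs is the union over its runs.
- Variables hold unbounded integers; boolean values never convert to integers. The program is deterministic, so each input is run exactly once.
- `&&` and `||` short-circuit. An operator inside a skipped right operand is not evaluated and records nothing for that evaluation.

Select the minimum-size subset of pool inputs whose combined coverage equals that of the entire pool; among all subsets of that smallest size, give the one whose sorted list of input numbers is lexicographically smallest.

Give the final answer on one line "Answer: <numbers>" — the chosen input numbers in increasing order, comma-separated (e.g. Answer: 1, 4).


#1 (p=0, y=4, z=6) -> B1->T, B1->T, B1->F, B2->T, B4->E, B3->F; covered: B1=T, B1=F, B2=T, B3=F, B4=E
#2 (p=3, y=4, z=6) -> B1->T, B1->T, B1->T, B1->T, B1->F, B2->T, B4->E, B3->F; covered: B1=T, B1=F, B2=T, B3=F, B4=E
#3 (p=2, y=7, z=5) -> B1->T, B1->T, B1->T, B1->F, B2->T, B4->E, B3->F; covered: B1=T, B1=F, B2=T, B3=F, B4=E
#4 (p=2, y=5, z=3) -> B1->T, B1->T, B1->T, B1->F, B2->T, B4->S, B3->T; covered: B1=T, B1=F, B2=T, B3=T, B4=S
#5 (p=1, y=7, z=4) -> B1->T, B1->T, B1->F, B2->F, B4->E, B3->F; covered: B1=T, B1=F, B2=F, B3=F, B4=E
#6 (p=0, y=7, z=4) -> B1->T, B1->T, B1->F, B2->F, B4->E, B3->F; covered: B1=T, B1=F, B2=F, B3=F, B4=E
the full pool covers 8 outcomes: B1=T, B1=F, B2=T, B2=F, B3=T, B3=F, B4=S, B4=E
no size-1 subset reaches all 8 outcomes (best union: 5/8)
the canonical winner is {4, 5}: size 2, full 8-outcome coverage, earliest index list among size-2 covers
Answer: 4, 5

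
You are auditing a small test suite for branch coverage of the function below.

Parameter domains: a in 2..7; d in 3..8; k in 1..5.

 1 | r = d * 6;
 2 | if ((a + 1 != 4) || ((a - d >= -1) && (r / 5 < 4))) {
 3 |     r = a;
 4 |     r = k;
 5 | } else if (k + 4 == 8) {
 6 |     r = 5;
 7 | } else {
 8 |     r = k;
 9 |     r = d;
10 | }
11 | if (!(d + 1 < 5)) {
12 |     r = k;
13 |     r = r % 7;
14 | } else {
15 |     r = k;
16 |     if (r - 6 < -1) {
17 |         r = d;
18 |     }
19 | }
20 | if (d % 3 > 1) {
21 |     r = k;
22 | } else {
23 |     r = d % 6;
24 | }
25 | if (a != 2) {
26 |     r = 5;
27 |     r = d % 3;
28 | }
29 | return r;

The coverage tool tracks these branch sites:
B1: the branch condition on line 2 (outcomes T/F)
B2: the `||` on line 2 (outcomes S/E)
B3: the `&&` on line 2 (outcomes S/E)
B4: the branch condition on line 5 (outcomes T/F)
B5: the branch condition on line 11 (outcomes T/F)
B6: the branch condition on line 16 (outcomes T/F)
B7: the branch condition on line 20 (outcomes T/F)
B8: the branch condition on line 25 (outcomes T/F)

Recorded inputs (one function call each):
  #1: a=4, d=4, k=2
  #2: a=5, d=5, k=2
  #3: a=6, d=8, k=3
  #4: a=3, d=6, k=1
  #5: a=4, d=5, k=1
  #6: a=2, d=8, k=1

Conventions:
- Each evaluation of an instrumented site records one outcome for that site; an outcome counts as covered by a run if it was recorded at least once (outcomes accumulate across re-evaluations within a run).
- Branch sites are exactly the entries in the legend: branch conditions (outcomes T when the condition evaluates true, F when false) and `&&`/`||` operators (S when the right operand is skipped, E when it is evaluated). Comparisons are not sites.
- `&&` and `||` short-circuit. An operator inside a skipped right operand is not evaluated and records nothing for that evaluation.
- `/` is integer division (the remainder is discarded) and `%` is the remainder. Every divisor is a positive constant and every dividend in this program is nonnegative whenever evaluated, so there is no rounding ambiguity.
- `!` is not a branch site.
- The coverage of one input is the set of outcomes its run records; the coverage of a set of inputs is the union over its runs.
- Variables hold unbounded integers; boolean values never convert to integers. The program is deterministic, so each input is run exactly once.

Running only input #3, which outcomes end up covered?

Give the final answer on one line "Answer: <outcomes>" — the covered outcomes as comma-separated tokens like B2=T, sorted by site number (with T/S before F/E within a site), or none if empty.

Simulating input #3 (a=6, d=8, k=3) step by step:
  B2->S, B1->T, B5->T, B7->T, B8->T
distinct outcomes covered: B1=T, B2=S, B5=T, B7=T, B8=T

Answer: B1=T, B2=S, B5=T, B7=T, B8=T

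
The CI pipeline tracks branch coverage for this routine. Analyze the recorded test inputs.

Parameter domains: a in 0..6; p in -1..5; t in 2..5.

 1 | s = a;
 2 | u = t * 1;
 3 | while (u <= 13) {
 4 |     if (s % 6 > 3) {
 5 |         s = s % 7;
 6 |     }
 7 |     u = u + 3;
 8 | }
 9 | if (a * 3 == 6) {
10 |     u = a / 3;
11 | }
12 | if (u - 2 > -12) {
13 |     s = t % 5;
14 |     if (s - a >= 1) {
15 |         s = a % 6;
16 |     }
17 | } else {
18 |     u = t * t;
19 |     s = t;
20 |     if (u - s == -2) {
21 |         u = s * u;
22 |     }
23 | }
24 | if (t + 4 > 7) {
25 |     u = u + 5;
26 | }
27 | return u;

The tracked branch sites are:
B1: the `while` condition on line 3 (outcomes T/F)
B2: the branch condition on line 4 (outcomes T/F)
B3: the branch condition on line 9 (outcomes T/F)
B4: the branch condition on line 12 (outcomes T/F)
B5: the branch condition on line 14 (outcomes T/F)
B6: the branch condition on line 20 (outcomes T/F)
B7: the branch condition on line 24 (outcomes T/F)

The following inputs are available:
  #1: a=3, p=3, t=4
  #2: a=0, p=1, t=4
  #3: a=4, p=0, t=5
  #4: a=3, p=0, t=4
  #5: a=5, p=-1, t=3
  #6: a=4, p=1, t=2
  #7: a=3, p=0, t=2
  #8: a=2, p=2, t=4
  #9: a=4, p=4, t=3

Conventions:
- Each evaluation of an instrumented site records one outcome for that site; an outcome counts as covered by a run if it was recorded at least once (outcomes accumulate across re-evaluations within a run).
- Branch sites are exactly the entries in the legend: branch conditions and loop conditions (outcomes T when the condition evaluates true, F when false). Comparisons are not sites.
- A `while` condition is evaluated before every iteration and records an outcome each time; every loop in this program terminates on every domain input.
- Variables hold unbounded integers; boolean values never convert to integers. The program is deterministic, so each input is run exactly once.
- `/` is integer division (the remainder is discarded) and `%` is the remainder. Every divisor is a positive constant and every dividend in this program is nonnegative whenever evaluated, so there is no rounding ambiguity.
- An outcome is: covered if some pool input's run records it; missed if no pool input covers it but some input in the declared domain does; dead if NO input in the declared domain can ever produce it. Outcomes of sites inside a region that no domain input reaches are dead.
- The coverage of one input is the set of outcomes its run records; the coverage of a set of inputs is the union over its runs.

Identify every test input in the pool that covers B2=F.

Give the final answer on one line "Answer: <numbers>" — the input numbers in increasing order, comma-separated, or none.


input #1 (a=3, p=3, t=4): covers B2=F
input #2 (a=0, p=1, t=4): covers B2=F
input #3 (a=4, p=0, t=5): misses B2=F
input #4 (a=3, p=0, t=4): covers B2=F
input #5 (a=5, p=-1, t=3): misses B2=F
input #6 (a=4, p=1, t=2): misses B2=F
input #7 (a=3, p=0, t=2): covers B2=F
input #8 (a=2, p=2, t=4): covers B2=F
input #9 (a=4, p=4, t=3): misses B2=F
Answer: 1, 2, 4, 7, 8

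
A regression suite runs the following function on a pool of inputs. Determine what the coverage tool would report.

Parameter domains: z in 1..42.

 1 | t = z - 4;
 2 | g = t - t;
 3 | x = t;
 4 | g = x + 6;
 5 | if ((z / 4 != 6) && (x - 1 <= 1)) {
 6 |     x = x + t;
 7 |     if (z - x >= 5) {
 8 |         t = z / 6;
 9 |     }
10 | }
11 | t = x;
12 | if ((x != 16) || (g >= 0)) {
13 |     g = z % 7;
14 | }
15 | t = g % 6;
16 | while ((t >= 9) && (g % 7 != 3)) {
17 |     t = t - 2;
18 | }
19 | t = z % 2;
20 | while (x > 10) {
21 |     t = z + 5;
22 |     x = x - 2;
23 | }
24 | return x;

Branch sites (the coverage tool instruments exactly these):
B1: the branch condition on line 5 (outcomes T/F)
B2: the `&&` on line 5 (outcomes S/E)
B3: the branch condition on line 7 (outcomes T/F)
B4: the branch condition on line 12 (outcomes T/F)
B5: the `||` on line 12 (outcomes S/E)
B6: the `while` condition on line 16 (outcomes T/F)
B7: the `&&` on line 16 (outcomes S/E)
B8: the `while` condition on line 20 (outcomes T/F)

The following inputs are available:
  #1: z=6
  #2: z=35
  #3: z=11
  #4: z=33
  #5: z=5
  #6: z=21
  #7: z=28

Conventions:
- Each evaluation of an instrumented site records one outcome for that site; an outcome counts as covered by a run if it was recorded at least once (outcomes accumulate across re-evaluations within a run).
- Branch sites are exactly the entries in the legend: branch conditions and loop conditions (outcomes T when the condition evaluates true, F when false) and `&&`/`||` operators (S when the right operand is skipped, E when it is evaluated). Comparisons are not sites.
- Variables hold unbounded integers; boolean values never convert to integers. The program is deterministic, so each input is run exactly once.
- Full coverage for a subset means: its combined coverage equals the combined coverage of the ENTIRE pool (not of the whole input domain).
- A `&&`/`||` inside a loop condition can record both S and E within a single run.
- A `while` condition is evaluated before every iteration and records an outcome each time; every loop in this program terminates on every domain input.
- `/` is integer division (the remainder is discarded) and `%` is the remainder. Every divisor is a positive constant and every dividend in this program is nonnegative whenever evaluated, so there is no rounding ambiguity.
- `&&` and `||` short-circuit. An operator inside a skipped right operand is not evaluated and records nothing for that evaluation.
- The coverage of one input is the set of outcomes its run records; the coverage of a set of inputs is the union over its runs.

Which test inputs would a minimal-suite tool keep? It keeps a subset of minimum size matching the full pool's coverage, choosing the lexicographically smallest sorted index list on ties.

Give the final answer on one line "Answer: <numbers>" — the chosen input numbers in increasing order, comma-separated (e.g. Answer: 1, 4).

input #1, z=6: outcomes B1=T, B2=E, B3=F, B4=T, B5=S, B6=F, B7=S, B8=F
input #2, z=35: outcomes B1=F, B2=E, B4=T, B5=S, B6=F, B7=S, B8=T, B8=F
input #3, z=11: outcomes B1=F, B2=E, B4=T, B5=S, B6=F, B7=S, B8=F
input #4, z=33: outcomes B1=F, B2=E, B4=T, B5=S, B6=F, B7=S, B8=T, B8=F
input #5, z=5: outcomes B1=T, B2=E, B3=F, B4=T, B5=S, B6=F, B7=S, B8=F
input #6, z=21: outcomes B1=F, B2=E, B4=T, B5=S, B6=F, B7=S, B8=T, B8=F
input #7, z=28: outcomes B1=F, B2=E, B4=T, B5=S, B6=F, B7=S, B8=T, B8=F
union over all inputs: B1=T, B1=F, B2=E, B3=F, B4=T, B5=S, B6=F, B7=S, B8=T, B8=F (10 outcomes)
size 1 is not enough: best union over all size-1 subsets is 8/10
size 2: inputs {1, 2} cover all 10 outcomes, and no lexicographically smaller subset of this size does

Answer: 1, 2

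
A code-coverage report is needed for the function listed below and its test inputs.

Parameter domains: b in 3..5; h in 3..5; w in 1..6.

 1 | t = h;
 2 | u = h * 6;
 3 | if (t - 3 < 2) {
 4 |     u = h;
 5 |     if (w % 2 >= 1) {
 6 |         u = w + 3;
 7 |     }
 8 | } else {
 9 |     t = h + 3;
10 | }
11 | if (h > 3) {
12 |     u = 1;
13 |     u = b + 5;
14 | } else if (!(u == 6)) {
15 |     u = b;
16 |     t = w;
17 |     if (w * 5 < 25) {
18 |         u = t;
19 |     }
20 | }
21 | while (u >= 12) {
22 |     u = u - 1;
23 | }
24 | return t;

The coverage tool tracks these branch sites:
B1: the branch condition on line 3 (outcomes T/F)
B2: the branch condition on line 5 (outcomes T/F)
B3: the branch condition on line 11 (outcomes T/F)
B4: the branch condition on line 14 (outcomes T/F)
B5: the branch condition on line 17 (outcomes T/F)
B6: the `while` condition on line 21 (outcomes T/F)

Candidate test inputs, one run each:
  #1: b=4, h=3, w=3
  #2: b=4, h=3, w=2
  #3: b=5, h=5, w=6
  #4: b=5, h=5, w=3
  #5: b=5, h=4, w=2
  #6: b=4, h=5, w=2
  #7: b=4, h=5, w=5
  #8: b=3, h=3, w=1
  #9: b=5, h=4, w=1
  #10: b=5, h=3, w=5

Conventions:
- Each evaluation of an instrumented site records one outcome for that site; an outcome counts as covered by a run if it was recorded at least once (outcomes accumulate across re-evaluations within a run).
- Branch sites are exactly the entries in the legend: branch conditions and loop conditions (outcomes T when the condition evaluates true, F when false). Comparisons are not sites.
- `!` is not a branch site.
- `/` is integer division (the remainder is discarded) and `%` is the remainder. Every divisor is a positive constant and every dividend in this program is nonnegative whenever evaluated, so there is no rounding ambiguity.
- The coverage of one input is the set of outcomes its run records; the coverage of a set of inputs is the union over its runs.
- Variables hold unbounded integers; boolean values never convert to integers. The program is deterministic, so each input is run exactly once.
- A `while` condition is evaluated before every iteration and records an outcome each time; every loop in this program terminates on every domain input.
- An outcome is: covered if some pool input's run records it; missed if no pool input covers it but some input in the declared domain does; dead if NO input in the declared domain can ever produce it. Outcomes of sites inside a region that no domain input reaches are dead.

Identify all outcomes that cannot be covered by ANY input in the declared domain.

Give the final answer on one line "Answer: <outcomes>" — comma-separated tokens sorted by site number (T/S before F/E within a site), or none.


exhaustive pass over the 54-input domain:
  B6=T: unreachable across the whole domain -> dead
  reachable outcomes have witnesses, e.g. B1=T (e.g. b=3, h=3, w=1), B1=F (e.g. b=3, h=5, w=1), B2=T (e.g. b=3, h=3, w=1), B2=F (e.g. b=3, h=3, w=2)
Answer: B6=T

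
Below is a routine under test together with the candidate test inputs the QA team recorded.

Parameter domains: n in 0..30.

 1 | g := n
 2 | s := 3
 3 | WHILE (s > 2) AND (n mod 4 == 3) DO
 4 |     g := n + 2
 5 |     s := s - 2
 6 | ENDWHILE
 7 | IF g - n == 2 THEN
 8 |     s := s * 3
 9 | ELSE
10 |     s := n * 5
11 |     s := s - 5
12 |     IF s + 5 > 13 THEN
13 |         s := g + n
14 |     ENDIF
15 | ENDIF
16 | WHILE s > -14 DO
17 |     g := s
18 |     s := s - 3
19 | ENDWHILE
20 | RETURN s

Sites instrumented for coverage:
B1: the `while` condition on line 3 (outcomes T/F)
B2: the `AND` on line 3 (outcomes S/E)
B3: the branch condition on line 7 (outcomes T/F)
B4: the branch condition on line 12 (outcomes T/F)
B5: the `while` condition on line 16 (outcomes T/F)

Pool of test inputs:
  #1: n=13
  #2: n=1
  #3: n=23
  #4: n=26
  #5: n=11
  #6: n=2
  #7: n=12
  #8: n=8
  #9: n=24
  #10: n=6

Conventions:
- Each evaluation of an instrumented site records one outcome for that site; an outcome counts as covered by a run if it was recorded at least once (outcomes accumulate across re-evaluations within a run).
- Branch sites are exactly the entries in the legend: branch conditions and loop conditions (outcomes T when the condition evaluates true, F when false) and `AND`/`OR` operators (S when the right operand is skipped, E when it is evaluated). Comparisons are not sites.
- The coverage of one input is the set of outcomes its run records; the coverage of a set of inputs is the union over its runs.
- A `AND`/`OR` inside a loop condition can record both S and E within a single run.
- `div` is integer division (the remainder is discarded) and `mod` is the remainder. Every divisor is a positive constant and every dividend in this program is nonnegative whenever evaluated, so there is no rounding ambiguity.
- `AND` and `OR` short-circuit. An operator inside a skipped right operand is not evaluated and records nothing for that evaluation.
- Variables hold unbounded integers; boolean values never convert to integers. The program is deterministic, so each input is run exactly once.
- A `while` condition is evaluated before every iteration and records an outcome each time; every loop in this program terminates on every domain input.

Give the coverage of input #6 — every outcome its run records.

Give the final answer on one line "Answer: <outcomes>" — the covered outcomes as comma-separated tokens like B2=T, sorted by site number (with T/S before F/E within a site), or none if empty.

Tracing the run of input #6 (n=2):
  B2->E, B1->F, B3->F, B4->F, B5->T, B5->T, B5->T, B5->T, B5->T, B5->T
  B5->T, B5->F
distinct outcomes covered: B1=F, B2=E, B3=F, B4=F, B5=T, B5=F

Answer: B1=F, B2=E, B3=F, B4=F, B5=T, B5=F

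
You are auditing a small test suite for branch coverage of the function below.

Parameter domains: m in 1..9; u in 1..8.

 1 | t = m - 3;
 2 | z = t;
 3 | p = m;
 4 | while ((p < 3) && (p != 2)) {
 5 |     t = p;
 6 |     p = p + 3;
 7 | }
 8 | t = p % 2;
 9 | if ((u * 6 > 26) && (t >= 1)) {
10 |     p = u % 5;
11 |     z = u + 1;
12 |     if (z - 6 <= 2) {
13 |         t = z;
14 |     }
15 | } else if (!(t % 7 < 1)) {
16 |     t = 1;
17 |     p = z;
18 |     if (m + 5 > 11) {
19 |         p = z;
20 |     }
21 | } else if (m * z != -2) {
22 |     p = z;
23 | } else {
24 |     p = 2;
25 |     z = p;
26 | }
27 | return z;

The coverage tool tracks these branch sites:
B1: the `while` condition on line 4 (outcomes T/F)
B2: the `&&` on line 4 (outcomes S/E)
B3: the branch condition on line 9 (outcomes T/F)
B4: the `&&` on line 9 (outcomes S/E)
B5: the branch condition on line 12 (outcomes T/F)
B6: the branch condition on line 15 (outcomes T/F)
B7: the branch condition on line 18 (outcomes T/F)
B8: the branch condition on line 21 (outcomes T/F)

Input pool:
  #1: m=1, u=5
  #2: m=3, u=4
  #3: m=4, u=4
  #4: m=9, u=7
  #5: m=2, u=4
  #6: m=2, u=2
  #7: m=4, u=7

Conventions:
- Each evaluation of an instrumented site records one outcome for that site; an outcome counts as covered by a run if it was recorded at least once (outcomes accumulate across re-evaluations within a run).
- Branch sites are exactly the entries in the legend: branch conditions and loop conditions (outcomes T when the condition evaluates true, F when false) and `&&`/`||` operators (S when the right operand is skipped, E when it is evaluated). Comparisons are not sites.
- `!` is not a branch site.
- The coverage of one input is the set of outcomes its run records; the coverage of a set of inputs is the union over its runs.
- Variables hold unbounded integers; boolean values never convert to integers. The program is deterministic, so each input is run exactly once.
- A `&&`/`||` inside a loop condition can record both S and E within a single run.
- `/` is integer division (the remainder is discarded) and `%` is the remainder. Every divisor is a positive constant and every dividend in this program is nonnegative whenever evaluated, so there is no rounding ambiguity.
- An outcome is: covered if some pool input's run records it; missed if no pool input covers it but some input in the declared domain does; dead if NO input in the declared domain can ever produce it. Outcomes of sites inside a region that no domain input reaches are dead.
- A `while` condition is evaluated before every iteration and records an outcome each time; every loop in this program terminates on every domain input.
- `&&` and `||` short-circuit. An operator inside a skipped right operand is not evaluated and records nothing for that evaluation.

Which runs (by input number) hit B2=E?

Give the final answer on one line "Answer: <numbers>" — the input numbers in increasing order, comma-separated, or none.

input #1 (m=1, u=5): records B2=E
input #2 (m=3, u=4): does not record B2=E
input #3 (m=4, u=4): does not record B2=E
input #4 (m=9, u=7): does not record B2=E
input #5 (m=2, u=4): records B2=E
input #6 (m=2, u=2): records B2=E
input #7 (m=4, u=7): does not record B2=E

Answer: 1, 5, 6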